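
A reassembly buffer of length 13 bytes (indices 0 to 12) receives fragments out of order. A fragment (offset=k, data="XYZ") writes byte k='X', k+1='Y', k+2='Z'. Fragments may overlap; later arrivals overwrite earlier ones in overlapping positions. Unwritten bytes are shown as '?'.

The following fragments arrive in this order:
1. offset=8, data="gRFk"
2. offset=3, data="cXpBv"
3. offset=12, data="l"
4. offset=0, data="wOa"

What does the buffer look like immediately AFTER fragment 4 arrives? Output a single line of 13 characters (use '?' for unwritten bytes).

Answer: wOacXpBvgRFkl

Derivation:
Fragment 1: offset=8 data="gRFk" -> buffer=????????gRFk?
Fragment 2: offset=3 data="cXpBv" -> buffer=???cXpBvgRFk?
Fragment 3: offset=12 data="l" -> buffer=???cXpBvgRFkl
Fragment 4: offset=0 data="wOa" -> buffer=wOacXpBvgRFkl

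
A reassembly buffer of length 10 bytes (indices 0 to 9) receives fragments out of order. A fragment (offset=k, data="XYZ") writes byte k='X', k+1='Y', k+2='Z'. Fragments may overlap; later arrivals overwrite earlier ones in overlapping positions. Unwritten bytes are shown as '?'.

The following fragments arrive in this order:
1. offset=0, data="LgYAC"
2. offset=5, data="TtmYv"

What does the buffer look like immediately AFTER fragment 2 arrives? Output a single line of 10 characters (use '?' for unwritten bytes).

Answer: LgYACTtmYv

Derivation:
Fragment 1: offset=0 data="LgYAC" -> buffer=LgYAC?????
Fragment 2: offset=5 data="TtmYv" -> buffer=LgYACTtmYv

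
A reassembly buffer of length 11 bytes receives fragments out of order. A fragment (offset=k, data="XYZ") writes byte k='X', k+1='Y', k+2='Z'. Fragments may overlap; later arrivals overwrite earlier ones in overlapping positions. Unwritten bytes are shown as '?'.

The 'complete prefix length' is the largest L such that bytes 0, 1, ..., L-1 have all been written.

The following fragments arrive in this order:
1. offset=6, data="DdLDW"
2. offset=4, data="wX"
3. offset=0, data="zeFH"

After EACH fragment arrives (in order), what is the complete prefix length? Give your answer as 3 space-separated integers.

Fragment 1: offset=6 data="DdLDW" -> buffer=??????DdLDW -> prefix_len=0
Fragment 2: offset=4 data="wX" -> buffer=????wXDdLDW -> prefix_len=0
Fragment 3: offset=0 data="zeFH" -> buffer=zeFHwXDdLDW -> prefix_len=11

Answer: 0 0 11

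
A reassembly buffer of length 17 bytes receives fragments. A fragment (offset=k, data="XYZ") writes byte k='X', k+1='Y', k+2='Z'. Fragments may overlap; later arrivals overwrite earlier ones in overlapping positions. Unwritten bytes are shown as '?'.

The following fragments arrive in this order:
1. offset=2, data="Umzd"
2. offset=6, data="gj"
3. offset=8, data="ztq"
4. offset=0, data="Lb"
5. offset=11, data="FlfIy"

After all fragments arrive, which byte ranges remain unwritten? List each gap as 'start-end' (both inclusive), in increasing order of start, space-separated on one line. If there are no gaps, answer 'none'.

Fragment 1: offset=2 len=4
Fragment 2: offset=6 len=2
Fragment 3: offset=8 len=3
Fragment 4: offset=0 len=2
Fragment 5: offset=11 len=5
Gaps: 16-16

Answer: 16-16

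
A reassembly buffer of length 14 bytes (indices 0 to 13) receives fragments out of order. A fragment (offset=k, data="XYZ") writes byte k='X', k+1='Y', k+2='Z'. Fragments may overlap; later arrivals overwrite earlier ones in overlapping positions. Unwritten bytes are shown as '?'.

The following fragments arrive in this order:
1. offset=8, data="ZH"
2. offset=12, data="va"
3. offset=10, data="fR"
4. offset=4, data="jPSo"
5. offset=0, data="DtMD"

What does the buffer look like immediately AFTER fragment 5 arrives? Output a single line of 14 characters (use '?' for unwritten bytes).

Answer: DtMDjPSoZHfRva

Derivation:
Fragment 1: offset=8 data="ZH" -> buffer=????????ZH????
Fragment 2: offset=12 data="va" -> buffer=????????ZH??va
Fragment 3: offset=10 data="fR" -> buffer=????????ZHfRva
Fragment 4: offset=4 data="jPSo" -> buffer=????jPSoZHfRva
Fragment 5: offset=0 data="DtMD" -> buffer=DtMDjPSoZHfRva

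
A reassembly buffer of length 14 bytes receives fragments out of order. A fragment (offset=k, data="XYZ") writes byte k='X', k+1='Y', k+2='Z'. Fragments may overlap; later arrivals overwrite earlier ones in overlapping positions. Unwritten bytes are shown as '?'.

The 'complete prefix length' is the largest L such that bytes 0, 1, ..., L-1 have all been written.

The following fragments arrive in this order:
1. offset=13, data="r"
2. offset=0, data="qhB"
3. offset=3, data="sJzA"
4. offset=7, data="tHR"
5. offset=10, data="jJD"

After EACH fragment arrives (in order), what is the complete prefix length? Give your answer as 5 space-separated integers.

Fragment 1: offset=13 data="r" -> buffer=?????????????r -> prefix_len=0
Fragment 2: offset=0 data="qhB" -> buffer=qhB??????????r -> prefix_len=3
Fragment 3: offset=3 data="sJzA" -> buffer=qhBsJzA??????r -> prefix_len=7
Fragment 4: offset=7 data="tHR" -> buffer=qhBsJzAtHR???r -> prefix_len=10
Fragment 5: offset=10 data="jJD" -> buffer=qhBsJzAtHRjJDr -> prefix_len=14

Answer: 0 3 7 10 14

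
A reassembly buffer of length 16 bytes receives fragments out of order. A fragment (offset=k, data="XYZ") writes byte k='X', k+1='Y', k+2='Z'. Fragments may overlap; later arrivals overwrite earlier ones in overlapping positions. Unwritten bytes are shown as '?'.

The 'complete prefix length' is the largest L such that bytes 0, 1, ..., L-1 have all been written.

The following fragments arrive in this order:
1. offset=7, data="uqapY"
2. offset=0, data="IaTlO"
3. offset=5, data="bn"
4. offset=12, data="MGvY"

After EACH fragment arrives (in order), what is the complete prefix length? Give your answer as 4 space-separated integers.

Fragment 1: offset=7 data="uqapY" -> buffer=???????uqapY???? -> prefix_len=0
Fragment 2: offset=0 data="IaTlO" -> buffer=IaTlO??uqapY???? -> prefix_len=5
Fragment 3: offset=5 data="bn" -> buffer=IaTlObnuqapY???? -> prefix_len=12
Fragment 4: offset=12 data="MGvY" -> buffer=IaTlObnuqapYMGvY -> prefix_len=16

Answer: 0 5 12 16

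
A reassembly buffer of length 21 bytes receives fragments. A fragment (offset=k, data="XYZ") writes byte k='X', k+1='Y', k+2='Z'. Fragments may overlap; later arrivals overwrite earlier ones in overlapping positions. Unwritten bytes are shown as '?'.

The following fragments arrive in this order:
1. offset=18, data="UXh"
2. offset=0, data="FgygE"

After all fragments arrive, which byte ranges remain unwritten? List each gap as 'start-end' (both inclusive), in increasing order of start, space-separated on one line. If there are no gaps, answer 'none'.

Fragment 1: offset=18 len=3
Fragment 2: offset=0 len=5
Gaps: 5-17

Answer: 5-17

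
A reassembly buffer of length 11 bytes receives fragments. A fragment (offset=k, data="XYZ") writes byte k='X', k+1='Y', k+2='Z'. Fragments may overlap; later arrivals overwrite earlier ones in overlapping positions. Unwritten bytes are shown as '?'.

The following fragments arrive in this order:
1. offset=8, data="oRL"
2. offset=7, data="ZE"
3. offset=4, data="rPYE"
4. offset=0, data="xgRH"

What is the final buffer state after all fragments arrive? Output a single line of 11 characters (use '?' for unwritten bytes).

Fragment 1: offset=8 data="oRL" -> buffer=????????oRL
Fragment 2: offset=7 data="ZE" -> buffer=???????ZERL
Fragment 3: offset=4 data="rPYE" -> buffer=????rPYEERL
Fragment 4: offset=0 data="xgRH" -> buffer=xgRHrPYEERL

Answer: xgRHrPYEERL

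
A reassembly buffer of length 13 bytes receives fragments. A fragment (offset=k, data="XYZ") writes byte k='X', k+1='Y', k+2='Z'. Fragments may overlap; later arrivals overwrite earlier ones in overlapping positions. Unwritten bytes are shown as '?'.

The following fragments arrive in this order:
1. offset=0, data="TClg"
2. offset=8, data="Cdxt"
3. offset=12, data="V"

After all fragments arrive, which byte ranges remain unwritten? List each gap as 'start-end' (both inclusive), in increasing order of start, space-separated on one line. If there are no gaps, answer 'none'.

Answer: 4-7

Derivation:
Fragment 1: offset=0 len=4
Fragment 2: offset=8 len=4
Fragment 3: offset=12 len=1
Gaps: 4-7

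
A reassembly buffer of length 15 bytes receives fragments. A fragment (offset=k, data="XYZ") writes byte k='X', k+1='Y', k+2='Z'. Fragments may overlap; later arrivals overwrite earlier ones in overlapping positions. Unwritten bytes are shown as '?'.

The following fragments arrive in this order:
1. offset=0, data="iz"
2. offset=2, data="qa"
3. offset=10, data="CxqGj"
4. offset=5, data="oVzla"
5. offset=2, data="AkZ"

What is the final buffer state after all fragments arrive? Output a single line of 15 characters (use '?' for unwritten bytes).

Answer: izAkZoVzlaCxqGj

Derivation:
Fragment 1: offset=0 data="iz" -> buffer=iz?????????????
Fragment 2: offset=2 data="qa" -> buffer=izqa???????????
Fragment 3: offset=10 data="CxqGj" -> buffer=izqa??????CxqGj
Fragment 4: offset=5 data="oVzla" -> buffer=izqa?oVzlaCxqGj
Fragment 5: offset=2 data="AkZ" -> buffer=izAkZoVzlaCxqGj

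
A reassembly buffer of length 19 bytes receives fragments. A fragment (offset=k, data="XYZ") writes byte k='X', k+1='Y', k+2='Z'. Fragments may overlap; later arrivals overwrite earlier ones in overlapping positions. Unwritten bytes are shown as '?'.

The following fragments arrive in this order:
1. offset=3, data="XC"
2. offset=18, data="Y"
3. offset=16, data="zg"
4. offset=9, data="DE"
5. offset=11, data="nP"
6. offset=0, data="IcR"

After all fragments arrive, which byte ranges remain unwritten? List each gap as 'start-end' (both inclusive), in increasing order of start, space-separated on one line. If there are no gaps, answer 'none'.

Fragment 1: offset=3 len=2
Fragment 2: offset=18 len=1
Fragment 3: offset=16 len=2
Fragment 4: offset=9 len=2
Fragment 5: offset=11 len=2
Fragment 6: offset=0 len=3
Gaps: 5-8 13-15

Answer: 5-8 13-15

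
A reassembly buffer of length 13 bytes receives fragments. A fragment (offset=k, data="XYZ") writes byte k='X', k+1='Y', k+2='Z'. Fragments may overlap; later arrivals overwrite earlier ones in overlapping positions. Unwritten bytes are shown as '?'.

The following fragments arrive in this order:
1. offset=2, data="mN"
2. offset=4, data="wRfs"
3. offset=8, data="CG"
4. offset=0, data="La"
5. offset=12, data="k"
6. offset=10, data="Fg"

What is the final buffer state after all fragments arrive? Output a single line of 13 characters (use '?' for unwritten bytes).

Fragment 1: offset=2 data="mN" -> buffer=??mN?????????
Fragment 2: offset=4 data="wRfs" -> buffer=??mNwRfs?????
Fragment 3: offset=8 data="CG" -> buffer=??mNwRfsCG???
Fragment 4: offset=0 data="La" -> buffer=LamNwRfsCG???
Fragment 5: offset=12 data="k" -> buffer=LamNwRfsCG??k
Fragment 6: offset=10 data="Fg" -> buffer=LamNwRfsCGFgk

Answer: LamNwRfsCGFgk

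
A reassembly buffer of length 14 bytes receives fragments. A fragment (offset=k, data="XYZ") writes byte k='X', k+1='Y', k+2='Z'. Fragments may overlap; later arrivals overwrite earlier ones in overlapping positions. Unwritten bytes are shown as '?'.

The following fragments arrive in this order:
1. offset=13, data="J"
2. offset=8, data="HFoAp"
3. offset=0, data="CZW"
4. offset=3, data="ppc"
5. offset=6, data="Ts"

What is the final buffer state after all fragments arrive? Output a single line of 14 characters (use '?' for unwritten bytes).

Fragment 1: offset=13 data="J" -> buffer=?????????????J
Fragment 2: offset=8 data="HFoAp" -> buffer=????????HFoApJ
Fragment 3: offset=0 data="CZW" -> buffer=CZW?????HFoApJ
Fragment 4: offset=3 data="ppc" -> buffer=CZWppc??HFoApJ
Fragment 5: offset=6 data="Ts" -> buffer=CZWppcTsHFoApJ

Answer: CZWppcTsHFoApJ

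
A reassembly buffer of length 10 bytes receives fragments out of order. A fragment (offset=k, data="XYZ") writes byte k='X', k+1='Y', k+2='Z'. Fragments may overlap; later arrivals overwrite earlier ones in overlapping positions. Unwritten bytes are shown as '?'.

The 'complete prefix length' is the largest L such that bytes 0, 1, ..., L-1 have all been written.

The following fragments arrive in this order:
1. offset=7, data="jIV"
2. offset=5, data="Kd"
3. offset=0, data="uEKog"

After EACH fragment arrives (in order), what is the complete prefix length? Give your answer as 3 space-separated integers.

Answer: 0 0 10

Derivation:
Fragment 1: offset=7 data="jIV" -> buffer=???????jIV -> prefix_len=0
Fragment 2: offset=5 data="Kd" -> buffer=?????KdjIV -> prefix_len=0
Fragment 3: offset=0 data="uEKog" -> buffer=uEKogKdjIV -> prefix_len=10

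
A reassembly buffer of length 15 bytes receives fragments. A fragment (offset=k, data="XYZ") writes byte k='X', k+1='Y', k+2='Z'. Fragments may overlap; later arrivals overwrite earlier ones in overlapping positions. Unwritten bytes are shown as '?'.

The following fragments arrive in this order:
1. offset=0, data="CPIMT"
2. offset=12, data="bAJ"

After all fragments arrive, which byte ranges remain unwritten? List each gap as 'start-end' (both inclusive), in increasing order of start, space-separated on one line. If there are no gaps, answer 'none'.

Answer: 5-11

Derivation:
Fragment 1: offset=0 len=5
Fragment 2: offset=12 len=3
Gaps: 5-11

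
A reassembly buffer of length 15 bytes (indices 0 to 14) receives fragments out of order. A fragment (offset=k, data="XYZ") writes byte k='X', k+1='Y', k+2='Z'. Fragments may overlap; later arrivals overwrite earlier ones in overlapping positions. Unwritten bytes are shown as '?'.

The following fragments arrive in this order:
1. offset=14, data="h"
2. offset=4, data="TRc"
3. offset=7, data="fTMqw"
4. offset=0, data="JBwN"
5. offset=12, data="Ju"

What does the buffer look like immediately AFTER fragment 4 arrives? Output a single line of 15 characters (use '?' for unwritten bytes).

Answer: JBwNTRcfTMqw??h

Derivation:
Fragment 1: offset=14 data="h" -> buffer=??????????????h
Fragment 2: offset=4 data="TRc" -> buffer=????TRc???????h
Fragment 3: offset=7 data="fTMqw" -> buffer=????TRcfTMqw??h
Fragment 4: offset=0 data="JBwN" -> buffer=JBwNTRcfTMqw??h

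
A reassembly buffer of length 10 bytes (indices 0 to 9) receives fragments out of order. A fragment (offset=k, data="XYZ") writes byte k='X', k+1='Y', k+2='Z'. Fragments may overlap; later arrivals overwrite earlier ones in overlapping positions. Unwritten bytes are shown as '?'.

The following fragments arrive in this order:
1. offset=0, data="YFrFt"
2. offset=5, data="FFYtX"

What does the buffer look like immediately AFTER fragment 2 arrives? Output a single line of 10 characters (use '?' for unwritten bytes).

Answer: YFrFtFFYtX

Derivation:
Fragment 1: offset=0 data="YFrFt" -> buffer=YFrFt?????
Fragment 2: offset=5 data="FFYtX" -> buffer=YFrFtFFYtX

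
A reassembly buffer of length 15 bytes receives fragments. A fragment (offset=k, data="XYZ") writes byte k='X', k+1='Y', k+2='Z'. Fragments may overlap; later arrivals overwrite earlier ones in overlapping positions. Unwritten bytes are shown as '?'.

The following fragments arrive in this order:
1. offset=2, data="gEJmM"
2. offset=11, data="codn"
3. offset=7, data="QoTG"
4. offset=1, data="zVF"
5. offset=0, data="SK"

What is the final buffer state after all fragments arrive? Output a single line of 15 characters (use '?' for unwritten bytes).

Answer: SKVFJmMQoTGcodn

Derivation:
Fragment 1: offset=2 data="gEJmM" -> buffer=??gEJmM????????
Fragment 2: offset=11 data="codn" -> buffer=??gEJmM????codn
Fragment 3: offset=7 data="QoTG" -> buffer=??gEJmMQoTGcodn
Fragment 4: offset=1 data="zVF" -> buffer=?zVFJmMQoTGcodn
Fragment 5: offset=0 data="SK" -> buffer=SKVFJmMQoTGcodn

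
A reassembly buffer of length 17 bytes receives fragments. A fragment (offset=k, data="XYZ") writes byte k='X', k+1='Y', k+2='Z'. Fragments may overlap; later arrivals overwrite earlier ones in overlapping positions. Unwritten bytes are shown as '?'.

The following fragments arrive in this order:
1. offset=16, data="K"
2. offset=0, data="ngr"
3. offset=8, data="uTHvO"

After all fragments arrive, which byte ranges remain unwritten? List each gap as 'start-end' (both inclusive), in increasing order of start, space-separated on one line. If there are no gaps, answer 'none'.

Answer: 3-7 13-15

Derivation:
Fragment 1: offset=16 len=1
Fragment 2: offset=0 len=3
Fragment 3: offset=8 len=5
Gaps: 3-7 13-15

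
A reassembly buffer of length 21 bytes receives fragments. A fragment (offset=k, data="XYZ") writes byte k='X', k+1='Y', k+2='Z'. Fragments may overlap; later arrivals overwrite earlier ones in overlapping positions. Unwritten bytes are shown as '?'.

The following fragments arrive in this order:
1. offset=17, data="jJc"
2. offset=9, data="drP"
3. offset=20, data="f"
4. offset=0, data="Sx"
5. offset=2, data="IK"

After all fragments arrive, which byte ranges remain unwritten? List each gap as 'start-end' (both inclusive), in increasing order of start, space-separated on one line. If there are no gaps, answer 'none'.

Answer: 4-8 12-16

Derivation:
Fragment 1: offset=17 len=3
Fragment 2: offset=9 len=3
Fragment 3: offset=20 len=1
Fragment 4: offset=0 len=2
Fragment 5: offset=2 len=2
Gaps: 4-8 12-16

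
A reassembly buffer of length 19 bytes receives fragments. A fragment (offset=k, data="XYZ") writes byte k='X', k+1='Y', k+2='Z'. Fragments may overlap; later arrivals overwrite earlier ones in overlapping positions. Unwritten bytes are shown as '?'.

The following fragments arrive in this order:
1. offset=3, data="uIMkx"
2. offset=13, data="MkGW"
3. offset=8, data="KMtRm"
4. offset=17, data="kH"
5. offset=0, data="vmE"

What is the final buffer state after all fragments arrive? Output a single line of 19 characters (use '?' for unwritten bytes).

Fragment 1: offset=3 data="uIMkx" -> buffer=???uIMkx???????????
Fragment 2: offset=13 data="MkGW" -> buffer=???uIMkx?????MkGW??
Fragment 3: offset=8 data="KMtRm" -> buffer=???uIMkxKMtRmMkGW??
Fragment 4: offset=17 data="kH" -> buffer=???uIMkxKMtRmMkGWkH
Fragment 5: offset=0 data="vmE" -> buffer=vmEuIMkxKMtRmMkGWkH

Answer: vmEuIMkxKMtRmMkGWkH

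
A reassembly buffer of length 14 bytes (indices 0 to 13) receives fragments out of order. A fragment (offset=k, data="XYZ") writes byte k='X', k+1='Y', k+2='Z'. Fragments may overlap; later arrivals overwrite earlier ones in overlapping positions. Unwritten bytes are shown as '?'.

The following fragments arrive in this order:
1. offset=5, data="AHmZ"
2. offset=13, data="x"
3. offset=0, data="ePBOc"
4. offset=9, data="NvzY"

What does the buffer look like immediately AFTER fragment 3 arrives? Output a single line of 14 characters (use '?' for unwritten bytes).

Fragment 1: offset=5 data="AHmZ" -> buffer=?????AHmZ?????
Fragment 2: offset=13 data="x" -> buffer=?????AHmZ????x
Fragment 3: offset=0 data="ePBOc" -> buffer=ePBOcAHmZ????x

Answer: ePBOcAHmZ????x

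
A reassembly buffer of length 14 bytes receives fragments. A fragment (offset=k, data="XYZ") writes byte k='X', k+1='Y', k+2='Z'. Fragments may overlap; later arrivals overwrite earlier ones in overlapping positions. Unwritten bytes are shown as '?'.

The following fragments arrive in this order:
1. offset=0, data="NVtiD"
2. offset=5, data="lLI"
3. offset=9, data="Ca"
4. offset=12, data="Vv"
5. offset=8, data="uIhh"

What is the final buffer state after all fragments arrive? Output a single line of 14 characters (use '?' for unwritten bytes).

Answer: NVtiDlLIuIhhVv

Derivation:
Fragment 1: offset=0 data="NVtiD" -> buffer=NVtiD?????????
Fragment 2: offset=5 data="lLI" -> buffer=NVtiDlLI??????
Fragment 3: offset=9 data="Ca" -> buffer=NVtiDlLI?Ca???
Fragment 4: offset=12 data="Vv" -> buffer=NVtiDlLI?Ca?Vv
Fragment 5: offset=8 data="uIhh" -> buffer=NVtiDlLIuIhhVv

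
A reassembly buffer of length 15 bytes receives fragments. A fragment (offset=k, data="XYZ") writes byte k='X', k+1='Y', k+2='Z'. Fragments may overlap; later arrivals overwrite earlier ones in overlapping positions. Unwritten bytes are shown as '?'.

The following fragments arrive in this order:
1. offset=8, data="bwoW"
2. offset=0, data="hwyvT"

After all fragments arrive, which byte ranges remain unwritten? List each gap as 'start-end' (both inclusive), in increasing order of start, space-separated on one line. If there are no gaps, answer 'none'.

Fragment 1: offset=8 len=4
Fragment 2: offset=0 len=5
Gaps: 5-7 12-14

Answer: 5-7 12-14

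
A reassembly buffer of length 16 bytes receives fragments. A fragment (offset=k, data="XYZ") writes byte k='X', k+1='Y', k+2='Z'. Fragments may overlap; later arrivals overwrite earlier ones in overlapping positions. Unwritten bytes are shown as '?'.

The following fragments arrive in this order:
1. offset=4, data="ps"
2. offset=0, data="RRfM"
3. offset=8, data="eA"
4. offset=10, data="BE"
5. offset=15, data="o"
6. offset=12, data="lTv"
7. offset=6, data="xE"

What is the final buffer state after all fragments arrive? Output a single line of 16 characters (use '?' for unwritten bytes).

Answer: RRfMpsxEeABElTvo

Derivation:
Fragment 1: offset=4 data="ps" -> buffer=????ps??????????
Fragment 2: offset=0 data="RRfM" -> buffer=RRfMps??????????
Fragment 3: offset=8 data="eA" -> buffer=RRfMps??eA??????
Fragment 4: offset=10 data="BE" -> buffer=RRfMps??eABE????
Fragment 5: offset=15 data="o" -> buffer=RRfMps??eABE???o
Fragment 6: offset=12 data="lTv" -> buffer=RRfMps??eABElTvo
Fragment 7: offset=6 data="xE" -> buffer=RRfMpsxEeABElTvo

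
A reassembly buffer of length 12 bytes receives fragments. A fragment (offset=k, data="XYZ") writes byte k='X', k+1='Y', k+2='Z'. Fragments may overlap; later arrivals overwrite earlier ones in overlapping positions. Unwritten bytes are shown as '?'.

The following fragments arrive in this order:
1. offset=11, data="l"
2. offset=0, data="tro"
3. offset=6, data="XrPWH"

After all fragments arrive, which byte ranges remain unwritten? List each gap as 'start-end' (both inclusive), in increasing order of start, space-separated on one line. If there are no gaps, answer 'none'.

Answer: 3-5

Derivation:
Fragment 1: offset=11 len=1
Fragment 2: offset=0 len=3
Fragment 3: offset=6 len=5
Gaps: 3-5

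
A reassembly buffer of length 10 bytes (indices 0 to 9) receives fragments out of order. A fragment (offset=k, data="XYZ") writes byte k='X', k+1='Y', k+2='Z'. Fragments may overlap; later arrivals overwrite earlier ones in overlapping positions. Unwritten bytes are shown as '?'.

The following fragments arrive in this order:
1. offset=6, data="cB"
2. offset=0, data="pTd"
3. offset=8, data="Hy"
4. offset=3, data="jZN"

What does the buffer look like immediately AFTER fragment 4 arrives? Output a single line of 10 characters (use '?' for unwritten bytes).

Answer: pTdjZNcBHy

Derivation:
Fragment 1: offset=6 data="cB" -> buffer=??????cB??
Fragment 2: offset=0 data="pTd" -> buffer=pTd???cB??
Fragment 3: offset=8 data="Hy" -> buffer=pTd???cBHy
Fragment 4: offset=3 data="jZN" -> buffer=pTdjZNcBHy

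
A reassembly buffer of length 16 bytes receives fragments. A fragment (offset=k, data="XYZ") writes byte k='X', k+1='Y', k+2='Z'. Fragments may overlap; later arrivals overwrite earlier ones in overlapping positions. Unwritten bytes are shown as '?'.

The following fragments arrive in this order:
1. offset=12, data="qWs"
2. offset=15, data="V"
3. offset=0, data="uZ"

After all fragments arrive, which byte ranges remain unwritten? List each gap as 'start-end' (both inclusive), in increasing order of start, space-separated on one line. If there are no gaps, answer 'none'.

Fragment 1: offset=12 len=3
Fragment 2: offset=15 len=1
Fragment 3: offset=0 len=2
Gaps: 2-11

Answer: 2-11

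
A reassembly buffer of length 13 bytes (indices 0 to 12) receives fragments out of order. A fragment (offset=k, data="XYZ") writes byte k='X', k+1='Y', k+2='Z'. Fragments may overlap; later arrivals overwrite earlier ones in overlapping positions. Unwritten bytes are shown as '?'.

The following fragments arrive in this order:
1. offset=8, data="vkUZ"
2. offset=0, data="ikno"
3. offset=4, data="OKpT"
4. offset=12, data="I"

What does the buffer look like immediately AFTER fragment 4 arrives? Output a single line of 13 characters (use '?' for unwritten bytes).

Fragment 1: offset=8 data="vkUZ" -> buffer=????????vkUZ?
Fragment 2: offset=0 data="ikno" -> buffer=ikno????vkUZ?
Fragment 3: offset=4 data="OKpT" -> buffer=iknoOKpTvkUZ?
Fragment 4: offset=12 data="I" -> buffer=iknoOKpTvkUZI

Answer: iknoOKpTvkUZI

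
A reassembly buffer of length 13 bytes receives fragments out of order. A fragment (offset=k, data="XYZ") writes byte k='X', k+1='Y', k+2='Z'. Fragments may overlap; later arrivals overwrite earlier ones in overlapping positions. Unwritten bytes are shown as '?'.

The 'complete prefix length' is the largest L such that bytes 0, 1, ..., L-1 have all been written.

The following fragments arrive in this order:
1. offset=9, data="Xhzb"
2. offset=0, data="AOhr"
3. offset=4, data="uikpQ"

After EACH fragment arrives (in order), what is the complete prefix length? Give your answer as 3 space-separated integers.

Answer: 0 4 13

Derivation:
Fragment 1: offset=9 data="Xhzb" -> buffer=?????????Xhzb -> prefix_len=0
Fragment 2: offset=0 data="AOhr" -> buffer=AOhr?????Xhzb -> prefix_len=4
Fragment 3: offset=4 data="uikpQ" -> buffer=AOhruikpQXhzb -> prefix_len=13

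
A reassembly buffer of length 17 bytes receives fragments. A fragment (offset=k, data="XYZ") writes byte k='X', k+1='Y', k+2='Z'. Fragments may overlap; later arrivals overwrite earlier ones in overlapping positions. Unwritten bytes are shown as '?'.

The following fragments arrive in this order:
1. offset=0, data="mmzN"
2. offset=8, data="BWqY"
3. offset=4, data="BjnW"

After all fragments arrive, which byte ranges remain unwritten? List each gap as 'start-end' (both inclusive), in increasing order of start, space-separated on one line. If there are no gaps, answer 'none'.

Fragment 1: offset=0 len=4
Fragment 2: offset=8 len=4
Fragment 3: offset=4 len=4
Gaps: 12-16

Answer: 12-16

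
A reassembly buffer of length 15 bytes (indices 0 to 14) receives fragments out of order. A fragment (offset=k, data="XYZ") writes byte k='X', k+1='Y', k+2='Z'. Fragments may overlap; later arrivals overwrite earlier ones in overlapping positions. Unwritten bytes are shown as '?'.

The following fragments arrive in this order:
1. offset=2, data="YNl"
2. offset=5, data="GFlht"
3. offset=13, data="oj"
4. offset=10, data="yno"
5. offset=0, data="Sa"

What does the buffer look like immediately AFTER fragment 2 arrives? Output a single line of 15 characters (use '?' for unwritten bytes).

Fragment 1: offset=2 data="YNl" -> buffer=??YNl??????????
Fragment 2: offset=5 data="GFlht" -> buffer=??YNlGFlht?????

Answer: ??YNlGFlht?????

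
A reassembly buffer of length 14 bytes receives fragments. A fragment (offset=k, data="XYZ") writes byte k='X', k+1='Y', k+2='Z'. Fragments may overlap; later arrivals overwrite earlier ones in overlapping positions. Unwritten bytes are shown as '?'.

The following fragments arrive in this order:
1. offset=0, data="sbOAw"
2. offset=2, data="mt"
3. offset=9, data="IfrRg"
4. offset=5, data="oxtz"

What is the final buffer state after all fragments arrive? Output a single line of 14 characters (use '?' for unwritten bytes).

Fragment 1: offset=0 data="sbOAw" -> buffer=sbOAw?????????
Fragment 2: offset=2 data="mt" -> buffer=sbmtw?????????
Fragment 3: offset=9 data="IfrRg" -> buffer=sbmtw????IfrRg
Fragment 4: offset=5 data="oxtz" -> buffer=sbmtwoxtzIfrRg

Answer: sbmtwoxtzIfrRg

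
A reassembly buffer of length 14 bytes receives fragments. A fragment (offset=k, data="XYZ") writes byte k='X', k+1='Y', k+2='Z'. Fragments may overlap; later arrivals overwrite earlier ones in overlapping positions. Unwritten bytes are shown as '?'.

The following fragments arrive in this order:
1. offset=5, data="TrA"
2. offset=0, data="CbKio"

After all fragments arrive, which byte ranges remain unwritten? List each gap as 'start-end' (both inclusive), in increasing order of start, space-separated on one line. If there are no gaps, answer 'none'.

Fragment 1: offset=5 len=3
Fragment 2: offset=0 len=5
Gaps: 8-13

Answer: 8-13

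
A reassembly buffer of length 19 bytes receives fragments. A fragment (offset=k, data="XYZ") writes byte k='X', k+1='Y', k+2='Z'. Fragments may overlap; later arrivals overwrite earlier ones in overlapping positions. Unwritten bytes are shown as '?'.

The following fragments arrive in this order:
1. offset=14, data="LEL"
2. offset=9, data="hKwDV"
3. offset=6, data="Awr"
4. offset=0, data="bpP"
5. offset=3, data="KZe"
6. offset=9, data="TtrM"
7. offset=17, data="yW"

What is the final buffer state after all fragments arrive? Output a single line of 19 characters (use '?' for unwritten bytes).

Fragment 1: offset=14 data="LEL" -> buffer=??????????????LEL??
Fragment 2: offset=9 data="hKwDV" -> buffer=?????????hKwDVLEL??
Fragment 3: offset=6 data="Awr" -> buffer=??????AwrhKwDVLEL??
Fragment 4: offset=0 data="bpP" -> buffer=bpP???AwrhKwDVLEL??
Fragment 5: offset=3 data="KZe" -> buffer=bpPKZeAwrhKwDVLEL??
Fragment 6: offset=9 data="TtrM" -> buffer=bpPKZeAwrTtrMVLEL??
Fragment 7: offset=17 data="yW" -> buffer=bpPKZeAwrTtrMVLELyW

Answer: bpPKZeAwrTtrMVLELyW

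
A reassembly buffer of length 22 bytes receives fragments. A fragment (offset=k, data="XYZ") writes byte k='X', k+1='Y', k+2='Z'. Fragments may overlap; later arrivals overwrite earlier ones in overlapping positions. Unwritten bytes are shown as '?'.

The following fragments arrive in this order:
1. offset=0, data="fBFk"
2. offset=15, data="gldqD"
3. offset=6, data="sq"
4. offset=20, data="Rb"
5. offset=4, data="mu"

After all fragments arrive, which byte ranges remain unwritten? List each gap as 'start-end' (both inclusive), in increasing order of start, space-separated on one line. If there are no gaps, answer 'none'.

Answer: 8-14

Derivation:
Fragment 1: offset=0 len=4
Fragment 2: offset=15 len=5
Fragment 3: offset=6 len=2
Fragment 4: offset=20 len=2
Fragment 5: offset=4 len=2
Gaps: 8-14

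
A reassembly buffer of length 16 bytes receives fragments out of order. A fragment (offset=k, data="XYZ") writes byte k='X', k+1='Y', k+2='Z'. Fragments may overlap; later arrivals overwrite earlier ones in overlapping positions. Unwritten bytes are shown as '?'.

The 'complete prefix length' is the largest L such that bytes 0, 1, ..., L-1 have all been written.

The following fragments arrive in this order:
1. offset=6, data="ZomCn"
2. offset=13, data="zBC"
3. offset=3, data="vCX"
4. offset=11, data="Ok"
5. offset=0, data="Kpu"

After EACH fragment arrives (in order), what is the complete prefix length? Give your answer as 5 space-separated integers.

Fragment 1: offset=6 data="ZomCn" -> buffer=??????ZomCn????? -> prefix_len=0
Fragment 2: offset=13 data="zBC" -> buffer=??????ZomCn??zBC -> prefix_len=0
Fragment 3: offset=3 data="vCX" -> buffer=???vCXZomCn??zBC -> prefix_len=0
Fragment 4: offset=11 data="Ok" -> buffer=???vCXZomCnOkzBC -> prefix_len=0
Fragment 5: offset=0 data="Kpu" -> buffer=KpuvCXZomCnOkzBC -> prefix_len=16

Answer: 0 0 0 0 16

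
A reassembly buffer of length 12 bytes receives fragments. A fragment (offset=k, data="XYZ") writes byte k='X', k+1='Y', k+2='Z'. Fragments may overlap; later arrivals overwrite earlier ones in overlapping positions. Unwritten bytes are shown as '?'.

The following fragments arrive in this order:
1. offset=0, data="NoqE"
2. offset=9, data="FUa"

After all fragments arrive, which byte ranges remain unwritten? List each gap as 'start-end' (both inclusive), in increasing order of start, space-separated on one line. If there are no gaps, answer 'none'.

Fragment 1: offset=0 len=4
Fragment 2: offset=9 len=3
Gaps: 4-8

Answer: 4-8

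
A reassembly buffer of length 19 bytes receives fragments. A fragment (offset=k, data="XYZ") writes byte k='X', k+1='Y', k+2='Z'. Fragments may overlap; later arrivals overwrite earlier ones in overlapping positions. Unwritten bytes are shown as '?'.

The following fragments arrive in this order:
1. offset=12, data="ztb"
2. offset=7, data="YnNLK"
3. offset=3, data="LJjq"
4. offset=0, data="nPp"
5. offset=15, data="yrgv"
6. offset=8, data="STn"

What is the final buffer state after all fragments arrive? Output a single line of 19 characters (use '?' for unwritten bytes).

Fragment 1: offset=12 data="ztb" -> buffer=????????????ztb????
Fragment 2: offset=7 data="YnNLK" -> buffer=???????YnNLKztb????
Fragment 3: offset=3 data="LJjq" -> buffer=???LJjqYnNLKztb????
Fragment 4: offset=0 data="nPp" -> buffer=nPpLJjqYnNLKztb????
Fragment 5: offset=15 data="yrgv" -> buffer=nPpLJjqYnNLKztbyrgv
Fragment 6: offset=8 data="STn" -> buffer=nPpLJjqYSTnKztbyrgv

Answer: nPpLJjqYSTnKztbyrgv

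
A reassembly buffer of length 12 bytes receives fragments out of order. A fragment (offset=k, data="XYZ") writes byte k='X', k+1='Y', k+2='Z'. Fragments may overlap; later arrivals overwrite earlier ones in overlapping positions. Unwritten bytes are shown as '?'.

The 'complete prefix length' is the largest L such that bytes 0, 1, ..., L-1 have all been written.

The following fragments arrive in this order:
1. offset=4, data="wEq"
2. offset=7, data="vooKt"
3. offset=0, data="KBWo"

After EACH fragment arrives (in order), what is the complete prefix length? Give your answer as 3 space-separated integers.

Answer: 0 0 12

Derivation:
Fragment 1: offset=4 data="wEq" -> buffer=????wEq????? -> prefix_len=0
Fragment 2: offset=7 data="vooKt" -> buffer=????wEqvooKt -> prefix_len=0
Fragment 3: offset=0 data="KBWo" -> buffer=KBWowEqvooKt -> prefix_len=12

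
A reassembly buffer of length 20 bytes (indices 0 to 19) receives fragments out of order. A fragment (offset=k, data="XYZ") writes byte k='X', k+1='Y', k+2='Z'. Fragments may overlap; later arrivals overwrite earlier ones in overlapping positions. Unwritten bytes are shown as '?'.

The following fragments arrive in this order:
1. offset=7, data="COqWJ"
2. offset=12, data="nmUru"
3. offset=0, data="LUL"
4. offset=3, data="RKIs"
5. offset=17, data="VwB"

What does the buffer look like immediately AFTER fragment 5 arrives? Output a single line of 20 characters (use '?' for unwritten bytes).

Fragment 1: offset=7 data="COqWJ" -> buffer=???????COqWJ????????
Fragment 2: offset=12 data="nmUru" -> buffer=???????COqWJnmUru???
Fragment 3: offset=0 data="LUL" -> buffer=LUL????COqWJnmUru???
Fragment 4: offset=3 data="RKIs" -> buffer=LULRKIsCOqWJnmUru???
Fragment 5: offset=17 data="VwB" -> buffer=LULRKIsCOqWJnmUruVwB

Answer: LULRKIsCOqWJnmUruVwB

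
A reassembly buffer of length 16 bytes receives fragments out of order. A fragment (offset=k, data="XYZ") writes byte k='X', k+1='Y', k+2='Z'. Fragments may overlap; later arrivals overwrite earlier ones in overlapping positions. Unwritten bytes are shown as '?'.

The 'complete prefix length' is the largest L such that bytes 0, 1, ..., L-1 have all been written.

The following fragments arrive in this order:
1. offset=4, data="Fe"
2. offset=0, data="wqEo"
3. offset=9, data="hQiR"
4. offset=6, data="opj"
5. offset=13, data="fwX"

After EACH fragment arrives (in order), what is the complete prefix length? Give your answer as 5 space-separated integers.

Answer: 0 6 6 13 16

Derivation:
Fragment 1: offset=4 data="Fe" -> buffer=????Fe?????????? -> prefix_len=0
Fragment 2: offset=0 data="wqEo" -> buffer=wqEoFe?????????? -> prefix_len=6
Fragment 3: offset=9 data="hQiR" -> buffer=wqEoFe???hQiR??? -> prefix_len=6
Fragment 4: offset=6 data="opj" -> buffer=wqEoFeopjhQiR??? -> prefix_len=13
Fragment 5: offset=13 data="fwX" -> buffer=wqEoFeopjhQiRfwX -> prefix_len=16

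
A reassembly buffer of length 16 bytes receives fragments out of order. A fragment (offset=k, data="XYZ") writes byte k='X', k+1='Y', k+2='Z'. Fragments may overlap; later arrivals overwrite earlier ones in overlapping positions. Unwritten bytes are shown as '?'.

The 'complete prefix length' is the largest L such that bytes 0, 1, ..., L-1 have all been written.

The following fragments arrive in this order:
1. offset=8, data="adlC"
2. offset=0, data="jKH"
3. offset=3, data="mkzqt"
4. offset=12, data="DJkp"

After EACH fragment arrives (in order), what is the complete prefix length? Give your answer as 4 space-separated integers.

Answer: 0 3 12 16

Derivation:
Fragment 1: offset=8 data="adlC" -> buffer=????????adlC???? -> prefix_len=0
Fragment 2: offset=0 data="jKH" -> buffer=jKH?????adlC???? -> prefix_len=3
Fragment 3: offset=3 data="mkzqt" -> buffer=jKHmkzqtadlC???? -> prefix_len=12
Fragment 4: offset=12 data="DJkp" -> buffer=jKHmkzqtadlCDJkp -> prefix_len=16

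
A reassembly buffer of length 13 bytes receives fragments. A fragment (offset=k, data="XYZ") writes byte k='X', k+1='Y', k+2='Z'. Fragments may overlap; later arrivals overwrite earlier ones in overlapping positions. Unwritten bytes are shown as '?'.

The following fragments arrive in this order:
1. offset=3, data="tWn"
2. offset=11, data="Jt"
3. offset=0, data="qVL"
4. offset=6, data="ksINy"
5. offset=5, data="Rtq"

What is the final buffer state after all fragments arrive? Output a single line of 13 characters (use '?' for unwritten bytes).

Fragment 1: offset=3 data="tWn" -> buffer=???tWn???????
Fragment 2: offset=11 data="Jt" -> buffer=???tWn?????Jt
Fragment 3: offset=0 data="qVL" -> buffer=qVLtWn?????Jt
Fragment 4: offset=6 data="ksINy" -> buffer=qVLtWnksINyJt
Fragment 5: offset=5 data="Rtq" -> buffer=qVLtWRtqINyJt

Answer: qVLtWRtqINyJt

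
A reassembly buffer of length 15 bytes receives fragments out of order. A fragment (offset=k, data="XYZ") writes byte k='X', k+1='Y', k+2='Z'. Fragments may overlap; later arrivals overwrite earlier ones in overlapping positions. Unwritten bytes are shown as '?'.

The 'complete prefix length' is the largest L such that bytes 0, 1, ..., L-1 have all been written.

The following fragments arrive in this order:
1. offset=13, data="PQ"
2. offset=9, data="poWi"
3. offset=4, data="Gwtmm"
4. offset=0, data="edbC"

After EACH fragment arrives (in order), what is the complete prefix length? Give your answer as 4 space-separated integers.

Fragment 1: offset=13 data="PQ" -> buffer=?????????????PQ -> prefix_len=0
Fragment 2: offset=9 data="poWi" -> buffer=?????????poWiPQ -> prefix_len=0
Fragment 3: offset=4 data="Gwtmm" -> buffer=????GwtmmpoWiPQ -> prefix_len=0
Fragment 4: offset=0 data="edbC" -> buffer=edbCGwtmmpoWiPQ -> prefix_len=15

Answer: 0 0 0 15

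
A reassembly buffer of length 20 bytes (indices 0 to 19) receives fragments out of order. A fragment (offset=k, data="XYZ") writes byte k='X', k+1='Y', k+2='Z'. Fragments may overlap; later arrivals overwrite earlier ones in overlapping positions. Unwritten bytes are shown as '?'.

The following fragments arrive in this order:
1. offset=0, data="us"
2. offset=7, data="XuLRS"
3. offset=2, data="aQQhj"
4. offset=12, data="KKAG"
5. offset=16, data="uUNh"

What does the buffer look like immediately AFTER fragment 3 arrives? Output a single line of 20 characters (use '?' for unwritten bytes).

Answer: usaQQhjXuLRS????????

Derivation:
Fragment 1: offset=0 data="us" -> buffer=us??????????????????
Fragment 2: offset=7 data="XuLRS" -> buffer=us?????XuLRS????????
Fragment 3: offset=2 data="aQQhj" -> buffer=usaQQhjXuLRS????????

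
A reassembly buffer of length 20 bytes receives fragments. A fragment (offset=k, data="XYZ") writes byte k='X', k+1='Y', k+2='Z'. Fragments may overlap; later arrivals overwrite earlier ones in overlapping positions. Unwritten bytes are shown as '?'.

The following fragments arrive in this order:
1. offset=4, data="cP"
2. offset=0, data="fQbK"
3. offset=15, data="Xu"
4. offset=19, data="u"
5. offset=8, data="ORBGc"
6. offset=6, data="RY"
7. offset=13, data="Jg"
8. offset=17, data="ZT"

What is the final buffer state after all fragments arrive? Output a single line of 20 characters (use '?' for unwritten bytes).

Fragment 1: offset=4 data="cP" -> buffer=????cP??????????????
Fragment 2: offset=0 data="fQbK" -> buffer=fQbKcP??????????????
Fragment 3: offset=15 data="Xu" -> buffer=fQbKcP?????????Xu???
Fragment 4: offset=19 data="u" -> buffer=fQbKcP?????????Xu??u
Fragment 5: offset=8 data="ORBGc" -> buffer=fQbKcP??ORBGc??Xu??u
Fragment 6: offset=6 data="RY" -> buffer=fQbKcPRYORBGc??Xu??u
Fragment 7: offset=13 data="Jg" -> buffer=fQbKcPRYORBGcJgXu??u
Fragment 8: offset=17 data="ZT" -> buffer=fQbKcPRYORBGcJgXuZTu

Answer: fQbKcPRYORBGcJgXuZTu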